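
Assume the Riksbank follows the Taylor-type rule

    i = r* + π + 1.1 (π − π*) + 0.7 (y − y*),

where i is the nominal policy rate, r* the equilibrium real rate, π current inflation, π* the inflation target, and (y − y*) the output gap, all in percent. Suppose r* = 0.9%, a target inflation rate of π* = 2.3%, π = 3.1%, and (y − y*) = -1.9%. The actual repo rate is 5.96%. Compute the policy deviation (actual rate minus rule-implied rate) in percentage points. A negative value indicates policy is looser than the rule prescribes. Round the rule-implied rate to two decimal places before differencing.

2.41 pp

i = 0.9 + 3.1 + 1.1 × (3.1 − 2.3) + 0.7 × (-1.9)
   = 0.9 + 3.1 + 0.88 − 1.33 = 3.55
Deviation = 5.96 − 3.55 = 2.41 pp.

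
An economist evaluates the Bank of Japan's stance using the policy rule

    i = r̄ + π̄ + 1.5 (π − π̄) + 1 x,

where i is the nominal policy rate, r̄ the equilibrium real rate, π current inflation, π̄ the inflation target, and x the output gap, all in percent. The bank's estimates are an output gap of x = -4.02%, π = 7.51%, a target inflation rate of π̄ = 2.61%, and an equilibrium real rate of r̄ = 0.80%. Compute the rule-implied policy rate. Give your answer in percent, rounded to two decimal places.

6.74%

i = 0.80 + 2.61 + 1.5 × (7.51 − 2.61) + 1 × (-4.02)
   = 0.80 + 2.61 + 7.35 − 4.02 = 6.74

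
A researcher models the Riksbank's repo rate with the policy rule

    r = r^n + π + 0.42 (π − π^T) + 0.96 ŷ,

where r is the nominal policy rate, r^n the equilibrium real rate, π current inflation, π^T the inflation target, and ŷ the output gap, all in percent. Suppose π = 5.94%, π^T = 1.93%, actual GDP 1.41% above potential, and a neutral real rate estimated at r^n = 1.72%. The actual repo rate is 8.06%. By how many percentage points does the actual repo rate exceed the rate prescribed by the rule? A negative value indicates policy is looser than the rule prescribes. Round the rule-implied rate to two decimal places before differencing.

Output 1.41% above potential → ŷ = 1.41.
r = 1.72 + 5.94 + 0.42 × (5.94 − 1.93) + 0.96 × 1.41
   = 1.72 + 5.94 + 1.6842 + 1.3536 = 10.70
Deviation = 8.06 − 10.70 = -2.64 pp.

-2.64 pp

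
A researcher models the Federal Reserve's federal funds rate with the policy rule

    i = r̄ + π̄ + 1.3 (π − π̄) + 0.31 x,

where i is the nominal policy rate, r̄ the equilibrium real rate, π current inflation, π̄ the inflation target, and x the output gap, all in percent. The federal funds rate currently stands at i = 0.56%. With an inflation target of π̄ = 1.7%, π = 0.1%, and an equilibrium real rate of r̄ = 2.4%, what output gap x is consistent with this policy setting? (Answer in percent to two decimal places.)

0.31 x = 0.56 − 2.4 − 1.7 − 1.3 × (0.1 − 1.7) = -1.46
x = -1.46 / 0.31 = -4.71

-4.71%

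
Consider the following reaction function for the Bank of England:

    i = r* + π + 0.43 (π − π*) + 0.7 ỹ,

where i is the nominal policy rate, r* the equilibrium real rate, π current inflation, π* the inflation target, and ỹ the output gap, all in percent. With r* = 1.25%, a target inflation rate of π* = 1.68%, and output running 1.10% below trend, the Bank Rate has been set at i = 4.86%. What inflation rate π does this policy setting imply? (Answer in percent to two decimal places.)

Output 1.10% below potential → ỹ = -1.10.
Collecting π: i = r* + (1 + 0.43) π − 0.43 π* + 0.7 ỹ
1.43 π = 4.86 − 1.25 + 0.43 × 1.68 − 0.7 × (-1.10) = 5.1024
π = 5.1024 / 1.43 = 3.57

3.57%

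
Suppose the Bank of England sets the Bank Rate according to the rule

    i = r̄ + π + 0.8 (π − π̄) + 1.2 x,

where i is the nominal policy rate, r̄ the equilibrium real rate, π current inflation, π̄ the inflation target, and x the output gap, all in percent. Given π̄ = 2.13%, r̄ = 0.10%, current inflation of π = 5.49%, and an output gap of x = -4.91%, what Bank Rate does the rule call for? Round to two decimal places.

2.39%

i = 0.10 + 5.49 + 0.8 × (5.49 − 2.13) + 1.2 × (-4.91)
   = 0.10 + 5.49 + 2.688 − 5.892 = 2.39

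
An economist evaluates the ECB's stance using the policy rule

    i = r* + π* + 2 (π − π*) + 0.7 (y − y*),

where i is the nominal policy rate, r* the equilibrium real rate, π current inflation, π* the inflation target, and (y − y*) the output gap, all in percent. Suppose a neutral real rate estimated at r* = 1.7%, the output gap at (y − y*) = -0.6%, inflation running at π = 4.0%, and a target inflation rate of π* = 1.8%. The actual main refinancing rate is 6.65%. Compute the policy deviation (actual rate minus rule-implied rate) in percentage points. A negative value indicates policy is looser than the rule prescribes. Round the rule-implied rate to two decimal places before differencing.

-0.83 pp

i = 1.7 + 1.8 + 2 × (4.0 − 1.8) + 0.7 × (-0.6)
   = 1.7 + 1.8 + 4.4 − 0.42 = 7.48
Deviation = 6.65 − 7.48 = -0.83 pp.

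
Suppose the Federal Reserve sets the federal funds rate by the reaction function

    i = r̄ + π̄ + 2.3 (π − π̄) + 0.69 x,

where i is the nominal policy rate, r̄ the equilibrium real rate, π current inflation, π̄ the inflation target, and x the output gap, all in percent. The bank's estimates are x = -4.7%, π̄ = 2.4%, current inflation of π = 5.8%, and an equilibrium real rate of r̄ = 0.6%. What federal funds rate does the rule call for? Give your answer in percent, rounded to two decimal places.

i = 0.6 + 2.4 + 2.3 × (5.8 − 2.4) + 0.69 × (-4.7)
   = 0.6 + 2.4 + 7.82 − 3.243 = 7.58

7.58%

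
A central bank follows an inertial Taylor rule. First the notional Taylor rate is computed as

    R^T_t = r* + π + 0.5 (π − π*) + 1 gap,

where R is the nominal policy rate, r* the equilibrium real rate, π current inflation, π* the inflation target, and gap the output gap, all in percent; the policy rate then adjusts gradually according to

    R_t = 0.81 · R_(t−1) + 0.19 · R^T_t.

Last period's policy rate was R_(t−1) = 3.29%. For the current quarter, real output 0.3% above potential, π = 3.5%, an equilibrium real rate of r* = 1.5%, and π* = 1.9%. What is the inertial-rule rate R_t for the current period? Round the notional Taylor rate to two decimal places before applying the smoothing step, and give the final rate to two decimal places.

Output 0.3% above potential → gap = 0.3.
R^T_t = 1.5 + 3.5 + 0.5 × (3.5 − 1.9) + 1 × 0.3
   = 1.5 + 3.5 + 0.8 + 0.3 = 6.10
R_t = 0.81 × 3.29 + 0.19 × 6.10 = 2.6649 + 1.159 = 3.82

3.82%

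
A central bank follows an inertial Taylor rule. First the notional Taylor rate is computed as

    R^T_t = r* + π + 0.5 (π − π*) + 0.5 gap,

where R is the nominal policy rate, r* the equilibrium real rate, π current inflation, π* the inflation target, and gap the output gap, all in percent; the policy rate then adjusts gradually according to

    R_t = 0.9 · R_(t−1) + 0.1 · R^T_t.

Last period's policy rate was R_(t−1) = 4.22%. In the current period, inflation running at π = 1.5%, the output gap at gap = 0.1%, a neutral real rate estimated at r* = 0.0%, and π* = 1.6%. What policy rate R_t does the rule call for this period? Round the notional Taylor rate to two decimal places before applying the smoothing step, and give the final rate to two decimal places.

3.95%

R^T_t = 0.0 + 1.5 + 0.5 × (1.5 − 1.6) + 0.5 × 0.1
   = 0.0 + 1.5 − 0.05 + 0.05 = 1.50
R_t = 0.9 × 4.22 + 0.1 × 1.50 = 3.798 + 0.15 = 3.95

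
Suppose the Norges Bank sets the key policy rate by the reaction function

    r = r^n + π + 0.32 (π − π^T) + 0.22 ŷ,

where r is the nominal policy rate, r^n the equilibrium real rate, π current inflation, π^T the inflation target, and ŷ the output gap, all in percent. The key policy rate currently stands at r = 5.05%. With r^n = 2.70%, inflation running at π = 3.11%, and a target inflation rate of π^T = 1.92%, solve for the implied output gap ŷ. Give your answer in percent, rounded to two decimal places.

-5.19%

0.22 ŷ = 5.05 − 2.70 − 3.11 − 0.32 × (3.11 − 1.92) = -1.1408
ŷ = -1.1408 / 0.22 = -5.19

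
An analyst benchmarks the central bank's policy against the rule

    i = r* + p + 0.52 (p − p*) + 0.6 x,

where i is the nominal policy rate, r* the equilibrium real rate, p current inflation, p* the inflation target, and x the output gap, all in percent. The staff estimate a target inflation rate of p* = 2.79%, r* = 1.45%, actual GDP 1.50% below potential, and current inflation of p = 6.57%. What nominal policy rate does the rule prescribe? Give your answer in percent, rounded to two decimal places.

Output 1.50% below potential → x = -1.50.
i = 1.45 + 6.57 + 0.52 × (6.57 − 2.79) + 0.6 × (-1.50)
   = 1.45 + 6.57 + 1.9656 − 0.9 = 9.09

9.09%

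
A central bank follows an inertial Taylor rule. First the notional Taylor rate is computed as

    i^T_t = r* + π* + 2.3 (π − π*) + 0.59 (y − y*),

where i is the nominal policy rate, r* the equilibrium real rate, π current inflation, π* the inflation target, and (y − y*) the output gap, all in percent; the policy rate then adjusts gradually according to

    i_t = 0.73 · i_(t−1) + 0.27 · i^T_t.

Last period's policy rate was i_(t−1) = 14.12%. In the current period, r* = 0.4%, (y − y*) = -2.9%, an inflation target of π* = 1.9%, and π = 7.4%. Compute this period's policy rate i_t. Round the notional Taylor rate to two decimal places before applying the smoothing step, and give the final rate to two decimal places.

i^T_t = 0.4 + 1.9 + 2.3 × (7.4 − 1.9) + 0.59 × (-2.9)
   = 0.4 + 1.9 + 12.65 − 1.711 = 13.24
i_t = 0.73 × 14.12 + 0.27 × 13.24 = 10.3076 + 3.5748 = 13.88

13.88%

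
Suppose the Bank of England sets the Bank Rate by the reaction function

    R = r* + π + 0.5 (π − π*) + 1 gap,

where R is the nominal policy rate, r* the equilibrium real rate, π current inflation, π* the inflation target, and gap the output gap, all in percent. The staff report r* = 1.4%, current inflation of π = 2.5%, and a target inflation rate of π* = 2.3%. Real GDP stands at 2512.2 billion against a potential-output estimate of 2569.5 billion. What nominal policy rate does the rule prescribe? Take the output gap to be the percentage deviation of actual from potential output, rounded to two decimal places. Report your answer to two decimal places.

1.77%

Output gap = 100 × (2512.2 − 2569.5) / 2569.5 = -2.23%.
R = 1.40 + 2.50 + 0.5 × (2.50 − 2.30) + 1 × (-2.23)
   = 1.40 + 2.5 + 0.1 − 2.23 = 1.77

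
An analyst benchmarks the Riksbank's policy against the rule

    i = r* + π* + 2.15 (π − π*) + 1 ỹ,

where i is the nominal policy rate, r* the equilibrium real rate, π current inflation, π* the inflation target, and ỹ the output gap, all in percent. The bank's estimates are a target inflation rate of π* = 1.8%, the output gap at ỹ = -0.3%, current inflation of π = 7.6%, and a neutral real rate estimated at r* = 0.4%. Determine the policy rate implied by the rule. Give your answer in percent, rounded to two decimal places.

14.37%

i = 0.4 + 1.8 + 2.15 × (7.6 − 1.8) + 1 × (-0.3)
   = 0.4 + 1.8 + 12.47 − 0.3 = 14.37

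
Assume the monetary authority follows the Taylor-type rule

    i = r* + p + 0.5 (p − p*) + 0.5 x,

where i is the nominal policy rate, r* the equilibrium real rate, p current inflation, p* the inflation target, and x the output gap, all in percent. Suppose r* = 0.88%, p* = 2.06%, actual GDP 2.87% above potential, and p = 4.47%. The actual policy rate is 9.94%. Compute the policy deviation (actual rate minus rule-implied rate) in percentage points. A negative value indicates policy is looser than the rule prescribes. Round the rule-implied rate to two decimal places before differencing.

1.95 pp

Output 2.87% above potential → x = 2.87.
i = 0.88 + 4.47 + 0.5 × (4.47 − 2.06) + 0.5 × 2.87
   = 0.88 + 4.47 + 1.205 + 1.435 = 7.99
Deviation = 9.94 − 7.99 = 1.95 pp.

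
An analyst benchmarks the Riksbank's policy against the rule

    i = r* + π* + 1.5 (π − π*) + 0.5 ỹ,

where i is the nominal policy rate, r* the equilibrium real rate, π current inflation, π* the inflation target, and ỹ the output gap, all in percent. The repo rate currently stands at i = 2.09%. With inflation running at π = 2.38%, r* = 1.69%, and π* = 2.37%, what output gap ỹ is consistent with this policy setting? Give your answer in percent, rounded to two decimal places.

0.5 ỹ = 2.09 − 1.69 − 2.37 − 1.5 × (2.38 − 2.37) = -1.985
ỹ = -1.985 / 0.5 = -3.97

-3.97%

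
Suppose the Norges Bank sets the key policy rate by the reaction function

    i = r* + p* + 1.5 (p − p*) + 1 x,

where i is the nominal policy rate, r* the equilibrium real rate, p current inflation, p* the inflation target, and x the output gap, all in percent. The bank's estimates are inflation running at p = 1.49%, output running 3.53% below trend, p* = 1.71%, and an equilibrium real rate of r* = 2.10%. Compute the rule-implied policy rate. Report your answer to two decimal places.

-0.05%

Output 3.53% below potential → x = -3.53.
i = 2.10 + 1.71 + 1.5 × (1.49 − 1.71) + 1 × (-3.53)
   = 2.10 + 1.71 − 0.33 − 3.53 = -0.05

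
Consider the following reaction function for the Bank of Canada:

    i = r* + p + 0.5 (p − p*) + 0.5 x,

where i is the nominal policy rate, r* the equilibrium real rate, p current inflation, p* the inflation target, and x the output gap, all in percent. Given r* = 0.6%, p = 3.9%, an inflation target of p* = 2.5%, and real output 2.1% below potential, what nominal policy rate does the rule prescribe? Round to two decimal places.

4.15%

Output 2.1% below potential → x = -2.1.
i = 0.6 + 3.9 + 0.5 × (3.9 − 2.5) + 0.5 × (-2.1)
   = 0.6 + 3.9 + 0.7 − 1.05 = 4.15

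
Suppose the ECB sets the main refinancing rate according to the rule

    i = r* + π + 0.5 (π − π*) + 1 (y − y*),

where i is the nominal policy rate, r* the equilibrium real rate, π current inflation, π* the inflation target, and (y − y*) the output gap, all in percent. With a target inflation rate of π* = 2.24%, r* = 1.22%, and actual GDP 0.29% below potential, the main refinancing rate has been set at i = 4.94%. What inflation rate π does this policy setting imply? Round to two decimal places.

Output 0.29% below potential → (y − y*) = -0.29.
Collecting π: i = r* + (1 + 0.5) π − 0.5 π* + 1 (y − y*)
1.5 π = 4.94 − 1.22 + 0.5 × 2.24 − 1 × (-0.29) = 5.13
π = 5.13 / 1.5 = 3.42

3.42%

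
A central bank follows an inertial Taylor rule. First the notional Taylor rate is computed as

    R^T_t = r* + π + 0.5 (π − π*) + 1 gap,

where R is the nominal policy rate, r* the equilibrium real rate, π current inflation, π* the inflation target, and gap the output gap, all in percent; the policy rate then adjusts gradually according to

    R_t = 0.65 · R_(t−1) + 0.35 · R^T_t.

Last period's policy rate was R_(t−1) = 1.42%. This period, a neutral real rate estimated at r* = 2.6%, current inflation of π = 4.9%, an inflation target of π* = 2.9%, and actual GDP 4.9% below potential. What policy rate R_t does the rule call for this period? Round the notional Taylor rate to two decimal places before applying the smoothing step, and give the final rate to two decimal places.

Output 4.9% below potential → gap = -4.9.
R^T_t = 2.6 + 4.9 + 0.5 × (4.9 − 2.9) + 1 × (-4.9)
   = 2.6 + 4.9 + 1 − 4.9 = 3.60
R_t = 0.65 × 1.42 + 0.35 × 3.60 = 0.923 + 1.26 = 2.18

2.18%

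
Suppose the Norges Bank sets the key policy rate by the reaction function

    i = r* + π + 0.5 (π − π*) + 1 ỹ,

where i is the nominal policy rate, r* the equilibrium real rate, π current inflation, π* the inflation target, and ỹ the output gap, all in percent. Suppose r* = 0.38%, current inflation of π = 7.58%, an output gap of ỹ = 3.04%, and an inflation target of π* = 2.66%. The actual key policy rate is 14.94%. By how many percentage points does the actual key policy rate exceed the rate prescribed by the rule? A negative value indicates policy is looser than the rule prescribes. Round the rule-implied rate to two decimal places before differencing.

1.48 pp

i = 0.38 + 7.58 + 0.5 × (7.58 − 2.66) + 1 × 3.04
   = 0.38 + 7.58 + 2.46 + 3.04 = 13.46
Deviation = 14.94 − 13.46 = 1.48 pp.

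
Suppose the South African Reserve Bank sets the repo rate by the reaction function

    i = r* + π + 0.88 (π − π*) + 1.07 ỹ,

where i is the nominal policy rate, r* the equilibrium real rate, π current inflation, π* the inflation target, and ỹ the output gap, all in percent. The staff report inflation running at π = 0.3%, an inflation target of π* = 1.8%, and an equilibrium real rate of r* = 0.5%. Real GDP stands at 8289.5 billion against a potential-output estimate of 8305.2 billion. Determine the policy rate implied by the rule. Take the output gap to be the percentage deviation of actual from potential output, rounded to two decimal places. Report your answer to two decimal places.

Output gap = 100 × (8289.5 − 8305.2) / 8305.2 = -0.19%.
i = 0.50 + 0.30 + 0.88 × (0.30 − 1.80) + 1.07 × (-0.19)
   = 0.50 + 0.3 − 1.32 − 0.2033 = -0.72

-0.72%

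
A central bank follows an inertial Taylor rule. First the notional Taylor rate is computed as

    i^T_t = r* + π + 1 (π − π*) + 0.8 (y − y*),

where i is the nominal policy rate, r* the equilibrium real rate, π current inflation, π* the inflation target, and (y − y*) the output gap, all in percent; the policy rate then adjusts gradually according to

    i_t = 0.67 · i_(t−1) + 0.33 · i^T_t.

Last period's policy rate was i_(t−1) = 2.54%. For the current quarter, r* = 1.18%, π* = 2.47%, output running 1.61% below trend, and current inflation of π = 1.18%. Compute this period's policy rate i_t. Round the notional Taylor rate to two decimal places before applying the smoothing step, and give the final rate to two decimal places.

Output 1.61% below potential → (y − y*) = -1.61.
i^T_t = 1.18 + 1.18 + 1 × (1.18 − 2.47) + 0.8 × (-1.61)
   = 1.18 + 1.18 − 1.29 − 1.288 = -0.22
i_t = 0.67 × 2.54 + 0.33 × (-0.22) = 1.7018 − 0.0726 = 1.63

1.63%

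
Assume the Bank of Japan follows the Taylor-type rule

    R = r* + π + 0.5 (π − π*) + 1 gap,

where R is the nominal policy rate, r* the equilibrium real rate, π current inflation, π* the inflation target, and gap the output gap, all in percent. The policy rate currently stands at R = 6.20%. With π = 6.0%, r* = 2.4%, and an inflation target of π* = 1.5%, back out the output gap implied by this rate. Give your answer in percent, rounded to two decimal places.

1 gap = 6.20 − 2.4 − 6.0 − 0.5 × (6.0 − 1.5) = -4.45
gap = -4.45 / 1 = -4.45

-4.45%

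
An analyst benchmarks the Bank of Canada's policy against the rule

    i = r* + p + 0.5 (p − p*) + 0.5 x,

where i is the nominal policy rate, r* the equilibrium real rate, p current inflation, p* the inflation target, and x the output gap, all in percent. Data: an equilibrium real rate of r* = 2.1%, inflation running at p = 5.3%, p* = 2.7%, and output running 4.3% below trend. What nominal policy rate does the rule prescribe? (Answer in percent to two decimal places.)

6.55%

Output 4.3% below potential → x = -4.3.
i = 2.1 + 5.3 + 0.5 × (5.3 − 2.7) + 0.5 × (-4.3)
   = 2.1 + 5.3 + 1.3 − 2.15 = 6.55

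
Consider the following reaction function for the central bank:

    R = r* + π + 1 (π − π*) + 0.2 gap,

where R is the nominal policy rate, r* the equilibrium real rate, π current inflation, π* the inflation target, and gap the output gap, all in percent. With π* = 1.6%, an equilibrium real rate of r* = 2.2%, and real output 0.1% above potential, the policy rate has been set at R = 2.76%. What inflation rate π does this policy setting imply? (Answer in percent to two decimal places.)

1.07%

Output 0.1% above potential → gap = 0.1.
Collecting π: R = r* + (1 + 1) π − 1 π* + 0.2 gap
2 π = 2.76 − 2.2 + 1 × 1.6 − 0.2 × 0.1 = 2.14
π = 2.14 / 2 = 1.07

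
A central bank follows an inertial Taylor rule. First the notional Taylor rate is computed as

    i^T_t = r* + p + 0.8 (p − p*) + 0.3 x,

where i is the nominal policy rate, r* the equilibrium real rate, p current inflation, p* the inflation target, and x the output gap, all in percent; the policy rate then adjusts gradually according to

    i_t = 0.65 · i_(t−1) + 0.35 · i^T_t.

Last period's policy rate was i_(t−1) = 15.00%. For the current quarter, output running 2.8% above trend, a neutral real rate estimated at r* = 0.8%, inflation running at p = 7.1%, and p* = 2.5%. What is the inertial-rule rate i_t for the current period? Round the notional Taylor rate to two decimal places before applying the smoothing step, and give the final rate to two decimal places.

14.10%

Output 2.8% above potential → x = 2.8.
i^T_t = 0.8 + 7.1 + 0.8 × (7.1 − 2.5) + 0.3 × 2.8
   = 0.8 + 7.1 + 3.68 + 0.84 = 12.42
i_t = 0.65 × 15.00 + 0.35 × 12.42 = 9.75 + 4.347 = 14.10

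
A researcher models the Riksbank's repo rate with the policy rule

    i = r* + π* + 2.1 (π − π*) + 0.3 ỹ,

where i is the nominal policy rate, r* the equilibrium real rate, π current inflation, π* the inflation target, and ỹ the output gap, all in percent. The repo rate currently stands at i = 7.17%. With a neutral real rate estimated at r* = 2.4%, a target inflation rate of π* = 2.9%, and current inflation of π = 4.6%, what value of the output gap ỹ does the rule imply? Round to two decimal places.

0.3 ỹ = 7.17 − 2.4 − 2.9 − 2.1 × (4.6 − 2.9) = -1.7
ỹ = -1.7 / 0.3 = -5.67

-5.67%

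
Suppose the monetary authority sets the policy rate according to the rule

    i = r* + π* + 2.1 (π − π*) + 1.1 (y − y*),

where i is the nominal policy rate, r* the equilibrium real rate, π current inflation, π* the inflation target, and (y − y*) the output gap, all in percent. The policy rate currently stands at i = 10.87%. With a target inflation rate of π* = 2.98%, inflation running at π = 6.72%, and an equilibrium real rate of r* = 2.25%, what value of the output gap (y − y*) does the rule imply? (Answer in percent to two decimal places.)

-2.01%

1.1 (y − y*) = 10.87 − 2.25 − 2.98 − 2.1 × (6.72 − 2.98) = -2.214
(y − y*) = -2.214 / 1.1 = -2.01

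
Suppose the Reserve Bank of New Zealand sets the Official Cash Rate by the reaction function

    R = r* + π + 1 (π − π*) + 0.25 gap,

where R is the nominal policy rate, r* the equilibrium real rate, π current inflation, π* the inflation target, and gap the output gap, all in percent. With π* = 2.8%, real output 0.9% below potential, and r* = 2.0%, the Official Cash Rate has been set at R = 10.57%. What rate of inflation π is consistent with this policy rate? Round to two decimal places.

Output 0.9% below potential → gap = -0.9.
Collecting π: R = r* + (1 + 1) π − 1 π* + 0.25 gap
2 π = 10.57 − 2.0 + 1 × 2.8 − 0.25 × (-0.9) = 11.595
π = 11.595 / 2 = 5.80

5.80%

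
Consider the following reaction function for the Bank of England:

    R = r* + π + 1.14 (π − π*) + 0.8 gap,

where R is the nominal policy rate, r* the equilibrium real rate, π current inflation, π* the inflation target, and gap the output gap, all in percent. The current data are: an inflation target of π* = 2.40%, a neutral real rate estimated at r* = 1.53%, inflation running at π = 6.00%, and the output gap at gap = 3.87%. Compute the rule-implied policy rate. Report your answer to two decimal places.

R = 1.53 + 6.00 + 1.14 × (6.00 − 2.40) + 0.8 × 3.87
   = 1.53 + 6 + 4.104 + 3.096 = 14.73

14.73%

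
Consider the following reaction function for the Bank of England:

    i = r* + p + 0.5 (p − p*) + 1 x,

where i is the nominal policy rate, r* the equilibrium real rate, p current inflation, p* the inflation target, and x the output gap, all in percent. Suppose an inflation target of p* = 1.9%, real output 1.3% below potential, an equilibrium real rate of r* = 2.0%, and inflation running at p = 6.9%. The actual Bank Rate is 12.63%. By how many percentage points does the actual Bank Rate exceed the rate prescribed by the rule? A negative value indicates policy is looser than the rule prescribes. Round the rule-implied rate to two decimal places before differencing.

Output 1.3% below potential → x = -1.3.
i = 2.0 + 6.9 + 0.5 × (6.9 − 1.9) + 1 × (-1.3)
   = 2.0 + 6.9 + 2.5 − 1.3 = 10.10
Deviation = 12.63 − 10.10 = 2.53 pp.

2.53 pp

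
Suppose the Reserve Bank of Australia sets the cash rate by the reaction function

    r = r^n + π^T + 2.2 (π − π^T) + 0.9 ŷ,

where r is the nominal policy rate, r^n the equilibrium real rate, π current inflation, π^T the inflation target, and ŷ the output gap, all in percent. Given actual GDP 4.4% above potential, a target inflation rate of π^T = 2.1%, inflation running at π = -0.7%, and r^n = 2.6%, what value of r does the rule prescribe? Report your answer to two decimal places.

Output 4.4% above potential → ŷ = 4.4.
r = 2.6 + 2.1 + 2.2 × (-0.7 − 2.1) + 0.9 × 4.4
   = 2.6 + 2.1 − 6.16 + 3.96 = 2.50

2.50%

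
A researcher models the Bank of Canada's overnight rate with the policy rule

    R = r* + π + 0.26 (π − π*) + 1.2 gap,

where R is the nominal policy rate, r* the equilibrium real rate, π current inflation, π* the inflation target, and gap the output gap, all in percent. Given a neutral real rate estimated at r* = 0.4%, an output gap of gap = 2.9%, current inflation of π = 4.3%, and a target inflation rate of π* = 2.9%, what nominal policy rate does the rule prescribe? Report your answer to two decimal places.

8.54%

R = 0.4 + 4.3 + 0.26 × (4.3 − 2.9) + 1.2 × 2.9
   = 0.4 + 4.3 + 0.364 + 3.48 = 8.54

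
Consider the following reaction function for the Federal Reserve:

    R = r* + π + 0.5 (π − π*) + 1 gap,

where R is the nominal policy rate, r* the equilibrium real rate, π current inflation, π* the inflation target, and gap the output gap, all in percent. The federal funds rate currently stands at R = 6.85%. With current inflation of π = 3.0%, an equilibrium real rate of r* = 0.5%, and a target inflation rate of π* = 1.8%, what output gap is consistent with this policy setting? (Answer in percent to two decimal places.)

2.75%

1 gap = 6.85 − 0.5 − 3.0 − 0.5 × (3.0 − 1.8) = 2.75
gap = 2.75 / 1 = 2.75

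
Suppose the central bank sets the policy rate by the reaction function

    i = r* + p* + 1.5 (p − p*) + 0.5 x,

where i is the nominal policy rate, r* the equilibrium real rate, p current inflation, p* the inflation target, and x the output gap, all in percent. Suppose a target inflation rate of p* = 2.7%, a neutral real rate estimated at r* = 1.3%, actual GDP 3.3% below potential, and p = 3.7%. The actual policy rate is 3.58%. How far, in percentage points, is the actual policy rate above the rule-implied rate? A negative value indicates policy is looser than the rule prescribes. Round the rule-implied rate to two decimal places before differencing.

-0.27 pp

Output 3.3% below potential → x = -3.3.
i = 1.3 + 2.7 + 1.5 × (3.7 − 2.7) + 0.5 × (-3.3)
   = 1.3 + 2.7 + 1.5 − 1.65 = 3.85
Deviation = 3.58 − 3.85 = -0.27 pp.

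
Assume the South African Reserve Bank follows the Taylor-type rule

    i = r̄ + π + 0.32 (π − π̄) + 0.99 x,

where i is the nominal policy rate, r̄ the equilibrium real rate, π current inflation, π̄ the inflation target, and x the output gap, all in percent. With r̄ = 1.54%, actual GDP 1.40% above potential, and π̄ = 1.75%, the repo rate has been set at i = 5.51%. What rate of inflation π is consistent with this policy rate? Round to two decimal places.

Output 1.40% above potential → x = 1.40.
Collecting π: i = r̄ + (1 + 0.32) π − 0.32 π̄ + 0.99 x
1.32 π = 5.51 − 1.54 + 0.32 × 1.75 − 0.99 × 1.40 = 3.144
π = 3.144 / 1.32 = 2.38

2.38%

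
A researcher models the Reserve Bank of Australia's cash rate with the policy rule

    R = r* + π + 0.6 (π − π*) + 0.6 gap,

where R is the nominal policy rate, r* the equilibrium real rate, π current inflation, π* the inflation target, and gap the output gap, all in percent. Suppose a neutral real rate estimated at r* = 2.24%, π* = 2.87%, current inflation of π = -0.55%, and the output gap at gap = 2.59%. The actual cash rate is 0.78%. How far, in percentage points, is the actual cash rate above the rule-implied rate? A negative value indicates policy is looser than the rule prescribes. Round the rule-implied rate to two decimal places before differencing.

R = 2.24 + (-0.55) + 0.6 × (-0.55 − 2.87) + 0.6 × 2.59
   = 2.24 − 0.55 − 2.052 + 1.554 = 1.19
Deviation = 0.78 − 1.19 = -0.41 pp.

-0.41 pp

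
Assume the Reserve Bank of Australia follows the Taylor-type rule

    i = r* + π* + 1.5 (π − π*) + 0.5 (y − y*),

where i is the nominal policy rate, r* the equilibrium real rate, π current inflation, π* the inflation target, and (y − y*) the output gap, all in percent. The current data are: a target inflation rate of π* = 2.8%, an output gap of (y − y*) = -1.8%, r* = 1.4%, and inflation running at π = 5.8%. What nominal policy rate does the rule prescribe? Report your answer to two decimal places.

i = 1.4 + 2.8 + 1.5 × (5.8 − 2.8) + 0.5 × (-1.8)
   = 1.4 + 2.8 + 4.5 − 0.9 = 7.80

7.80%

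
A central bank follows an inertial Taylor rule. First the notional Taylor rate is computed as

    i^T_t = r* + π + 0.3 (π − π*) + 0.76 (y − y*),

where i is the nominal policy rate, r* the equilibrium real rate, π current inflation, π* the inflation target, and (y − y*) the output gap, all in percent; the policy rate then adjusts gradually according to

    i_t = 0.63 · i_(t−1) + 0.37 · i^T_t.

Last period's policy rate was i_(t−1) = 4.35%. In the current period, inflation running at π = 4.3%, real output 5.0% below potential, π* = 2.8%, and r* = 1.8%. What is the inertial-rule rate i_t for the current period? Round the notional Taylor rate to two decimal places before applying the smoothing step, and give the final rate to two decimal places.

Output 5.0% below potential → (y − y*) = -5.0.
i^T_t = 1.8 + 4.3 + 0.3 × (4.3 − 2.8) + 0.76 × (-5.0)
   = 1.8 + 4.3 + 0.45 − 3.8 = 2.75
i_t = 0.63 × 4.35 + 0.37 × 2.75 = 2.7405 + 1.0175 = 3.76

3.76%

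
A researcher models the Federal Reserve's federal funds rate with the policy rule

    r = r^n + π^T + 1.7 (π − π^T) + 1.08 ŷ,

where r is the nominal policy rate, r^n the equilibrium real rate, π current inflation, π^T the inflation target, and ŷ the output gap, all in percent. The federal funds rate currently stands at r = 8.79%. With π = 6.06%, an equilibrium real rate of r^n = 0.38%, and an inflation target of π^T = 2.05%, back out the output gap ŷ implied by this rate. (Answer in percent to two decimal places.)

-0.42%

1.08 ŷ = 8.79 − 0.38 − 2.05 − 1.7 × (6.06 − 2.05) = -0.457
ŷ = -0.457 / 1.08 = -0.42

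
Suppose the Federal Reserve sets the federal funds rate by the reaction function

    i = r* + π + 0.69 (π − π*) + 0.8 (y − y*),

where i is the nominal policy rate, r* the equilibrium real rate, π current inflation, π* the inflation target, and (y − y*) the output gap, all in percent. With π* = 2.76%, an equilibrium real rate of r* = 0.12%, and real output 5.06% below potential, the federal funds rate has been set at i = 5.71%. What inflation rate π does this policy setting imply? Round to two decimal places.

6.83%

Output 5.06% below potential → (y − y*) = -5.06.
Collecting π: i = r* + (1 + 0.69) π − 0.69 π* + 0.8 (y − y*)
1.69 π = 5.71 − 0.12 + 0.69 × 2.76 − 0.8 × (-5.06) = 11.5424
π = 11.5424 / 1.69 = 6.83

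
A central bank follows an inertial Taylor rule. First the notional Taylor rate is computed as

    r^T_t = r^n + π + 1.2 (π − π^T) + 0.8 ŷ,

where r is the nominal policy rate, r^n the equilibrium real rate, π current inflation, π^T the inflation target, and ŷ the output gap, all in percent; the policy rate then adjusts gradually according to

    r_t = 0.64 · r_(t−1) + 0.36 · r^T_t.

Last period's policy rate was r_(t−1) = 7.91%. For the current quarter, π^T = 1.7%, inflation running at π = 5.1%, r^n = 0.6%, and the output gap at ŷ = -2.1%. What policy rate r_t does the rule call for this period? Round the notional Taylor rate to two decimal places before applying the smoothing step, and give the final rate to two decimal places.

7.98%

r^T_t = 0.6 + 5.1 + 1.2 × (5.1 − 1.7) + 0.8 × (-2.1)
   = 0.6 + 5.1 + 4.08 − 1.68 = 8.10
r_t = 0.64 × 7.91 + 0.36 × 8.10 = 5.0624 + 2.916 = 7.98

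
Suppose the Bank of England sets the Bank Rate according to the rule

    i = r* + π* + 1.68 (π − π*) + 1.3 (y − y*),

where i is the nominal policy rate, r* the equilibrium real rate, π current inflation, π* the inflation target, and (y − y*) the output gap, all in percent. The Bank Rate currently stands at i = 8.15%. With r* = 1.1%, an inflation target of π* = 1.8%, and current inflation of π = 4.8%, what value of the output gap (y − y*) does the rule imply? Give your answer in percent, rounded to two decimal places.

0.16%

1.3 (y − y*) = 8.15 − 1.1 − 1.8 − 1.68 × (4.8 − 1.8) = 0.21
(y − y*) = 0.21 / 1.3 = 0.16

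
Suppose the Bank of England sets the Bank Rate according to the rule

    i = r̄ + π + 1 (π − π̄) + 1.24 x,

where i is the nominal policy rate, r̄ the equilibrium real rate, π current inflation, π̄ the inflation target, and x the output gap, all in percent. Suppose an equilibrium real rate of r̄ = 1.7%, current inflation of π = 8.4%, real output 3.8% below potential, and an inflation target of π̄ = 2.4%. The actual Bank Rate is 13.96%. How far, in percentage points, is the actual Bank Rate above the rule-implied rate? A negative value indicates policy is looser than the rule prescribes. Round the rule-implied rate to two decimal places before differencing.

Output 3.8% below potential → x = -3.8.
i = 1.7 + 8.4 + 1 × (8.4 − 2.4) + 1.24 × (-3.8)
   = 1.7 + 8.4 + 6 − 4.712 = 11.39
Deviation = 13.96 − 11.39 = 2.57 pp.

2.57 pp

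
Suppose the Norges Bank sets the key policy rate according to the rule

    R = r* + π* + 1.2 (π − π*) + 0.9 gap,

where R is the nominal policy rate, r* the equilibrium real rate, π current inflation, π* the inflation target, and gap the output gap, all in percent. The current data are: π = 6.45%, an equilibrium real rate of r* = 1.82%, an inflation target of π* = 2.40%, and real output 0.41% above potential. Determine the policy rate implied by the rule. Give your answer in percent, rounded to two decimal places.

Output 0.41% above potential → gap = 0.41.
R = 1.82 + 2.40 + 1.2 × (6.45 − 2.40) + 0.9 × 0.41
   = 1.82 + 2.4 + 4.86 + 0.369 = 9.45

9.45%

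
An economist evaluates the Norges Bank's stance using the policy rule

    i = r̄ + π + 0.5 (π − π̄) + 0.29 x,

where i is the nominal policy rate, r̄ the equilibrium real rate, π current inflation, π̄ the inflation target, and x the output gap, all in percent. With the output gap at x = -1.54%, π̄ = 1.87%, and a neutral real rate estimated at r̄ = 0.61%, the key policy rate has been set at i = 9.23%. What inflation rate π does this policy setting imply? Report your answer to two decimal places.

6.67%

Collecting π: i = r̄ + (1 + 0.5) π − 0.5 π̄ + 0.29 x
1.5 π = 9.23 − 0.61 + 0.5 × 1.87 − 0.29 × (-1.54) = 10.0016
π = 10.0016 / 1.5 = 6.67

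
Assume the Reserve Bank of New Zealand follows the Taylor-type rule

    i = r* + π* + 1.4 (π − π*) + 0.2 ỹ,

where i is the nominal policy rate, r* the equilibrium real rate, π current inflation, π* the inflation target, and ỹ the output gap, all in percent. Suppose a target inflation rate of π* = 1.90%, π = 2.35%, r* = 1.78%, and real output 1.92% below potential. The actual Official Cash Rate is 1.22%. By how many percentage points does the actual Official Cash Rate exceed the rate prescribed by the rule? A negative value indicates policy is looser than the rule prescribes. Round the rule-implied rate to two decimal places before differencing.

-2.71 pp

Output 1.92% below potential → ỹ = -1.92.
i = 1.78 + 1.90 + 1.4 × (2.35 − 1.90) + 0.2 × (-1.92)
   = 1.78 + 1.9 + 0.63 − 0.384 = 3.93
Deviation = 1.22 − 3.93 = -2.71 pp.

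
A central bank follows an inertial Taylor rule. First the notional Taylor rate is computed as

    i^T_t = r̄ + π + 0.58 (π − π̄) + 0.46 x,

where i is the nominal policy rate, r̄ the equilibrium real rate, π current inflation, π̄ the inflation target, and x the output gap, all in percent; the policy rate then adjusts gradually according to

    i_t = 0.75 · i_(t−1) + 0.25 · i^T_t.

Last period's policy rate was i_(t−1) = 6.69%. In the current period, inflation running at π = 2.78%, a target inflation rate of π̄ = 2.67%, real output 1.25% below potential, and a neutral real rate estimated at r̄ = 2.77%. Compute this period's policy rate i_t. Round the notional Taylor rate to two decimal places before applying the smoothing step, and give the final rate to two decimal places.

6.28%

Output 1.25% below potential → x = -1.25.
i^T_t = 2.77 + 2.78 + 0.58 × (2.78 − 2.67) + 0.46 × (-1.25)
   = 2.77 + 2.78 + 0.0638 − 0.575 = 5.04
i_t = 0.75 × 6.69 + 0.25 × 5.04 = 5.0175 + 1.26 = 6.28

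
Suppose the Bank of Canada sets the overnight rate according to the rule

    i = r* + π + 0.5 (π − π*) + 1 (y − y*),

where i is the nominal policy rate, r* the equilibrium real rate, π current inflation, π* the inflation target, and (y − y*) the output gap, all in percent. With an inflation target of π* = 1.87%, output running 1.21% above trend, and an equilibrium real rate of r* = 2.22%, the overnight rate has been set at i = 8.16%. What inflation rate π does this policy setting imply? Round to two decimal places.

Output 1.21% above potential → (y − y*) = 1.21.
Collecting π: i = r* + (1 + 0.5) π − 0.5 π* + 1 (y − y*)
1.5 π = 8.16 − 2.22 + 0.5 × 1.87 − 1 × 1.21 = 5.665
π = 5.665 / 1.5 = 3.78

3.78%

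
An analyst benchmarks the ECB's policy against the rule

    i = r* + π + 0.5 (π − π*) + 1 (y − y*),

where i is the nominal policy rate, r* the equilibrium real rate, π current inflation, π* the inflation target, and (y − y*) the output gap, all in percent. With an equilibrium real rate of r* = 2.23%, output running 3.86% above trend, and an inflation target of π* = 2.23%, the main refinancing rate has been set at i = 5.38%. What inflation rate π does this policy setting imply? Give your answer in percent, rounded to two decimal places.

0.27%

Output 3.86% above potential → (y − y*) = 3.86.
Collecting π: i = r* + (1 + 0.5) π − 0.5 π* + 1 (y − y*)
1.5 π = 5.38 − 2.23 + 0.5 × 2.23 − 1 × 3.86 = 0.405
π = 0.405 / 1.5 = 0.27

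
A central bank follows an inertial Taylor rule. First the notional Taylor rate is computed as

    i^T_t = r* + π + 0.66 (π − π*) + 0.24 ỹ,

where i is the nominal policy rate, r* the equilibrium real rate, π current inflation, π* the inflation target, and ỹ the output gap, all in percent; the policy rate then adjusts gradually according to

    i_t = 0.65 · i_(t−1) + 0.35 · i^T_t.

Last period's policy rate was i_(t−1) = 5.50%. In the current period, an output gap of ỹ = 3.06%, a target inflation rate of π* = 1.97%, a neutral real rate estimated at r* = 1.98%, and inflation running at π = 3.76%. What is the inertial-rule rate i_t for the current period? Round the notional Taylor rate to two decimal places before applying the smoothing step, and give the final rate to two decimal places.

6.26%

i^T_t = 1.98 + 3.76 + 0.66 × (3.76 − 1.97) + 0.24 × 3.06
   = 1.98 + 3.76 + 1.1814 + 0.7344 = 7.66
i_t = 0.65 × 5.50 + 0.35 × 7.66 = 3.575 + 2.681 = 6.26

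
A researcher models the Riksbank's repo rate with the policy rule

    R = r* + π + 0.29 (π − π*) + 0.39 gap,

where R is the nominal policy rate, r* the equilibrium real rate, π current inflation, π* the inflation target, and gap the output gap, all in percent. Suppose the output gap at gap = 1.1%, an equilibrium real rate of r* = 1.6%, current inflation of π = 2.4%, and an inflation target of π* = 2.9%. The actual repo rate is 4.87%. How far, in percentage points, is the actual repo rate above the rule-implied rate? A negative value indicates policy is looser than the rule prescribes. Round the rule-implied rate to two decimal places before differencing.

0.59 pp

R = 1.6 + 2.4 + 0.29 × (2.4 − 2.9) + 0.39 × 1.1
   = 1.6 + 2.4 − 0.145 + 0.429 = 4.28
Deviation = 4.87 − 4.28 = 0.59 pp.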